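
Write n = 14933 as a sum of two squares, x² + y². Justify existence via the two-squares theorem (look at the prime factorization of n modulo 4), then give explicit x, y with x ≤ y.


Step 1: Factor n = 14933 = 109 · 137.
Step 2: Check the mod-4 condition on each prime factor: 109 ≡ 1 (mod 4), exponent 1; 137 ≡ 1 (mod 4), exponent 1.
All primes ≡ 3 (mod 4) appear to even exponent (or don't appear), so by the two-squares theorem n IS expressible as a sum of two squares.
Step 3: Build a representation. Here n = 109 · 137 is a product of primes ≡ 1 (mod 4). Each prime p ≡ 1 (mod 4) is itself a sum of two squares; find a² by testing p − a² for a perfect square:
  109: 109 − 1² = 108, 109 − 2² = 105, 109 − 3² = 100 = 10² ⇒ 109 = 3² + 10².
  137: 137 − 1² = 136, 137 − 2² = 133, 137 − 3² = 128, 137 − 4² = 121 = 11² ⇒ 137 = 4² + 11².
  Combine using the Brahmagupta–Fibonacci identity (a² + b²)(c² + d²) = (ac − bd)² + (ad + bc)² = (ac + bd)² + (ad − bc)²:
  109 · 137 = 14933: from (3² + 10²)(4² + 11²), take (3·4 − 10·11, 3·11 + 10·4) = (12 − 110, 33 + 40) = (-98, 73); dropping signs (only squares matter) gives (98, 73); check 98² + 73² = 9604 + 5329 = 14933 ✓.
Step 4: Order so x ≤ y and verify: 73² + 98² = 5329 + 9604 = 14933 = n. ✓

n = 14933 = 73² + 98² (one valid representation with x ≤ y).


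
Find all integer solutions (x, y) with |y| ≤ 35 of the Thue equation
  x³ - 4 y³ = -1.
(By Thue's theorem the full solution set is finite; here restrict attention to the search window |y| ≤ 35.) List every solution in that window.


The equation is x³ - 4y³ = -1. For fixed y, x³ = 4·y³ − 1, so a solution requires the RHS to be a perfect cube.
Strategy: iterate y from -35 to 35, compute RHS = 4·y³ − 1, and check whether it is a (positive or negative) perfect cube.
Check small values of y:
  y = 0: RHS = -1 = (-1)³ ⇒ x = -1 works.
  y = 1: RHS = 3 is not a perfect cube.
  y = -1: RHS = -5 is not a perfect cube.
  y = 2: RHS = 31 is not a perfect cube.
  y = -2: RHS = -33 is not a perfect cube.
  y = 3: RHS = 107 is not a perfect cube.
  y = -3: RHS = -109 is not a perfect cube.
Continuing the search up to |y| = 35 finds no further solutions beyond those listed.
Collected solutions: (-1, 0).

Solutions (with |y| ≤ 35): (-1, 0).


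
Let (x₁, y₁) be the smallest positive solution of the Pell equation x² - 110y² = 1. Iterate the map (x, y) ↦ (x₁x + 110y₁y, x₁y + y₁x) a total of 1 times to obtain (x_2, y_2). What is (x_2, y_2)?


Step 1: Find the fundamental solution (x₁, y₁) of x² - 110y² = 1.
  Expand √110 as a continued fraction. a₀ = ⌊√110⌋ = 10; iterate m_{k+1} = d_k·a_k − m_k, d_{k+1} = (110 − m_{k+1}²)/d_k, a_{k+1} = ⌊(a₀ + m_{k+1})/d_{k+1}⌋ (starting m₀ = 0, d₀ = 1), with convergents p_k = a_k·p_{k-1} + p_{k-2}, q_k = a_k·q_{k-1} + q_{k-2} (p₋₁ = 1, q₋₁ = 0):
  k = 0: a₀ = 10; p₀/q₀ = 10/1; p₀² − 110·q₀² = 100 − 110 = -10.
  k = 1: m = 10, d = 10, a = ⌊(10 + 10)/10⌋ = 2; p/q = (2·10 + 1)/(2·1 + 0) = 21/2; p² − 110·q² = 441 − 440 = 1.
  The first convergent with p² − 110·q² = 1 gives the fundamental solution (x₁, y₁) = (21, 2).
Step 2: Apply the recurrence (x_{n+1}, y_{n+1}) = (x₁x_n + 110y₁y_n, x₁y_n + y₁x_n) repeatedly.
  From (x_1, y_1) = (21, 2): x_2 = 21·21 + 110·2·2 = 881; y_2 = 21·2 + 2·21 = 84.
Step 3: Verify x_2² - 110·y_2² = 776161 - 776160 = 1 (should be 1). ✓

(x_1, y_1) = (21, 2); (x_2, y_2) = (881, 84).


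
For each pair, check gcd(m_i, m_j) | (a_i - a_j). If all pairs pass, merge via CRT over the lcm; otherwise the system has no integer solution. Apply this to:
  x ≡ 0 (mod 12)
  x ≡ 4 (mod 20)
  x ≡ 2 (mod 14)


Moduli 12, 20, 14 are not pairwise coprime, so CRT works modulo lcm(m_i) when all pairwise compatibility conditions hold.
Pairwise compatibility: gcd(m_i, m_j) must divide a_i - a_j for every pair.
Merge one congruence at a time:
  Start: x ≡ 0 (mod 12).
  Combine with x ≡ 4 (mod 20): gcd(12, 20) = 4; 4 - 0 = 4, which IS divisible by 4, so compatible.
    Write x = 0 + 12·t and substitute into x ≡ 4 (mod 20): 12·t ≡ 4 − 0 = 4 (mod 20).
    Divide the congruence (and modulus) by g = 4: 3·t ≡ 1 (mod 5).
    The inverse of 3 mod 5 is 2 (since 3·2 = 6 = 1·5 + 1), so t ≡ 2·1 = 2 ≡ 2 (mod 5).
    Then x = 0 + 12·2 = 24, valid modulo lcm(12, 20) = 60: x ≡ 24 (mod 60).
  Combine with x ≡ 2 (mod 14): gcd(60, 14) = 2; 2 - 24 = -22, which IS divisible by 2, so compatible.
    Write x = 24 + 60·t and substitute into x ≡ 2 (mod 14): 60·t ≡ 2 − 24 = -22 (mod 14).
    Divide the congruence (and modulus) by g = 2: 30·t ≡ -11 (mod 7).
    Reduce coefficients mod 7: 2·t ≡ 3 (mod 7).
    The inverse of 2 mod 7 is 4 (since 2·4 = 8 = 1·7 + 1), so t ≡ 4·3 = 12 ≡ 5 (mod 7).
    Then x = 24 + 60·5 = 324, valid modulo lcm(60, 14) = 420: x ≡ 324 (mod 420).
Verify: 324 mod 12 = 0, 324 mod 20 = 4, 324 mod 14 = 2.

x ≡ 324 (mod 420).


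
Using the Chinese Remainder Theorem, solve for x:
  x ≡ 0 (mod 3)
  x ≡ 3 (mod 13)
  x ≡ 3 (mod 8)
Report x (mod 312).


Moduli 3, 13, 8 are pairwise coprime; by CRT there is a unique solution modulo M = 3 · 13 · 8 = 312.
Solve pairwise, accumulating the modulus:
  Start with x ≡ 0 (mod 3).
  Combine with x ≡ 3 (mod 13): since gcd(3, 13) = 1, we get a unique residue mod 39.
    Write x = 0 + 3·t and substitute into x ≡ 3 (mod 13): 3·t ≡ 3 − 0 = 3 (mod 13).
    The inverse of 3 mod 13 is 9 (since 3·9 = 27 = 2·13 + 1), so t ≡ 9·3 = 27 ≡ 1 (mod 13).
    Then x = 0 + 3·1 = 3, valid modulo lcm(3, 13) = 39: x ≡ 3 (mod 39).
  Combine with x ≡ 3 (mod 8): since gcd(39, 8) = 1, we get a unique residue mod 312.
    Write x = 3 + 39·t and substitute into x ≡ 3 (mod 8): 39·t ≡ 3 − 3 = 0 (mod 8).
    Reduce coefficients mod 8: 7·t ≡ 0 (mod 8).
    The inverse of 7 mod 8 is 7 (since 7·7 = 49 = 6·8 + 1), so t ≡ 7·0 = 0 ≡ 0 (mod 8).
    Then x = 3 + 39·0 = 3, valid modulo lcm(39, 8) = 312: x ≡ 3 (mod 312).
Verify: 3 mod 3 = 0 ✓, 3 mod 13 = 3 ✓, 3 mod 8 = 3 ✓.

x ≡ 3 (mod 312).


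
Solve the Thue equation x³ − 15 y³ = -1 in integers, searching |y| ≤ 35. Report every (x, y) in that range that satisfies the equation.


The equation is x³ - 15y³ = -1. For fixed y, x³ = 15·y³ − 1, so a solution requires the RHS to be a perfect cube.
Strategy: iterate y from -35 to 35, compute RHS = 15·y³ − 1, and check whether it is a (positive or negative) perfect cube.
Check small values of y:
  y = 0: RHS = -1 = (-1)³ ⇒ x = -1 works.
  y = 1: RHS = 14 is not a perfect cube.
  y = -1: RHS = -16 is not a perfect cube.
  y = 2: RHS = 119 is not a perfect cube.
  y = -2: RHS = -121 is not a perfect cube.
  y = 3: RHS = 404 is not a perfect cube.
  y = -3: RHS = -406 is not a perfect cube.
Continuing the search up to |y| = 35 finds no further solutions beyond those listed.
Collected solutions: (-1, 0).

Solutions (with |y| ≤ 35): (-1, 0).


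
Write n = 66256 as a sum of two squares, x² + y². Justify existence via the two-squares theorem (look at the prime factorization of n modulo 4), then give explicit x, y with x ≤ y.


Step 1: Factor n = 66256 = 2^4 · 41 · 101.
Step 2: Check the mod-4 condition on each prime factor: 2 = 2 (special); 41 ≡ 1 (mod 4), exponent 1; 101 ≡ 1 (mod 4), exponent 1.
All primes ≡ 3 (mod 4) appear to even exponent (or don't appear), so by the two-squares theorem n IS expressible as a sum of two squares.
Step 3: Build a representation. Group n = k² · m with k = 4 and m = 41 · 101 = 4141 (a product of primes ≡ 1 (mod 4)); a representation of m scales to one of n via (k·x)² + (k·y)² = k²(x² + y²). Each prime p ≡ 1 (mod 4) is itself a sum of two squares; find a² by testing p − a² for a perfect square:
  41: 41 − 1² = 40, 41 − 2² = 37, 41 − 3² = 32, 41 − 4² = 25 = 5² ⇒ 41 = 4² + 5².
  101: 101 − 1² = 100 = 10² ⇒ 101 = 1² + 10².
  Combine using the Brahmagupta–Fibonacci identity (a² + b²)(c² + d²) = (ac − bd)² + (ad + bc)² = (ac + bd)² + (ad − bc)²:
  41 · 101 = 4141: from (4² + 5²)(1² + 10²), take (4·1 − 5·10, 4·10 + 5·1) = (4 − 50, 40 + 5) = (-46, 45); dropping signs (only squares matter) gives (46, 45); check 46² + 45² = 2116 + 2025 = 4141 ✓.
  Scale by k = 4: (4·46, 4·45) = (184, 180).
Step 4: Order so x ≤ y and verify: 180² + 184² = 32400 + 33856 = 66256 = n. ✓

n = 66256 = 180² + 184² (one valid representation with x ≤ y).


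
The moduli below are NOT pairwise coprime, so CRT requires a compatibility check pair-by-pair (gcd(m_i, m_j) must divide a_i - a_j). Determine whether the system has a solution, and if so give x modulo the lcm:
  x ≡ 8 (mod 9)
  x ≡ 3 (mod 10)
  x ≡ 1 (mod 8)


Moduli 9, 10, 8 are not pairwise coprime, so CRT works modulo lcm(m_i) when all pairwise compatibility conditions hold.
Pairwise compatibility: gcd(m_i, m_j) must divide a_i - a_j for every pair.
Merge one congruence at a time:
  Start: x ≡ 8 (mod 9).
  Combine with x ≡ 3 (mod 10): gcd(9, 10) = 1; 3 - 8 = -5, which IS divisible by 1, so compatible.
    Write x = 8 + 9·t and substitute into x ≡ 3 (mod 10): 9·t ≡ 3 − 8 = -5 (mod 10).
    Reduce coefficients mod 10: 9·t ≡ 5 (mod 10).
    The inverse of 9 mod 10 is 9 (since 9·9 = 81 = 8·10 + 1), so t ≡ 9·5 = 45 ≡ 5 (mod 10).
    Then x = 8 + 9·5 = 53, valid modulo lcm(9, 10) = 90: x ≡ 53 (mod 90).
  Combine with x ≡ 1 (mod 8): gcd(90, 8) = 2; 1 - 53 = -52, which IS divisible by 2, so compatible.
    Write x = 53 + 90·t and substitute into x ≡ 1 (mod 8): 90·t ≡ 1 − 53 = -52 (mod 8).
    Divide the congruence (and modulus) by g = 2: 45·t ≡ -26 (mod 4).
    Reduce coefficients mod 4: 1·t ≡ 2 (mod 4).
    So t ≡ 2 (mod 4).
    Then x = 53 + 90·2 = 233, valid modulo lcm(90, 8) = 360: x ≡ 233 (mod 360).
Verify: 233 mod 9 = 8, 233 mod 10 = 3, 233 mod 8 = 1.

x ≡ 233 (mod 360).


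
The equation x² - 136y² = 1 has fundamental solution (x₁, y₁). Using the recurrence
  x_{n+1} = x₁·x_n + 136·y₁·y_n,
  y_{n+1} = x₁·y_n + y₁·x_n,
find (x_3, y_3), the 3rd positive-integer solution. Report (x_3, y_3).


Step 1: Find the fundamental solution (x₁, y₁) of x² - 136y² = 1.
  Expand √136 as a continued fraction. a₀ = ⌊√136⌋ = 11; iterate m_{k+1} = d_k·a_k − m_k, d_{k+1} = (136 − m_{k+1}²)/d_k, a_{k+1} = ⌊(a₀ + m_{k+1})/d_{k+1}⌋ (starting m₀ = 0, d₀ = 1), with convergents p_k = a_k·p_{k-1} + p_{k-2}, q_k = a_k·q_{k-1} + q_{k-2} (p₋₁ = 1, q₋₁ = 0):
  k = 0: a₀ = 11; p₀/q₀ = 11/1; p₀² − 136·q₀² = 121 − 136 = -15.
  k = 1: m = 11, d = 15, a = ⌊(11 + 11)/15⌋ = 1; p/q = (1·11 + 1)/(1·1 + 0) = 12/1; p² − 136·q² = 144 − 136 = 8.
  k = 2: m = 4, d = 8, a = ⌊(11 + 4)/8⌋ = 1; p/q = (1·12 + 11)/(1·1 + 1) = 23/2; p² − 136·q² = 529 − 544 = -15.
  k = 3: m = 4, d = 15, a = ⌊(11 + 4)/15⌋ = 1; p/q = (1·23 + 12)/(1·2 + 1) = 35/3; p² − 136·q² = 1225 − 1224 = 1.
  The first convergent with p² − 136·q² = 1 gives the fundamental solution (x₁, y₁) = (35, 3).
Step 2: Apply the recurrence (x_{n+1}, y_{n+1}) = (x₁x_n + 136y₁y_n, x₁y_n + y₁x_n) repeatedly.
  From (x_1, y_1) = (35, 3): x_2 = 35·35 + 136·3·3 = 2449; y_2 = 35·3 + 3·35 = 210.
  From (x_2, y_2) = (2449, 210): x_3 = 35·2449 + 136·3·210 = 171395; y_3 = 35·210 + 3·2449 = 14697.
Step 3: Verify x_3² - 136·y_3² = 29376246025 - 29376246024 = 1 (should be 1). ✓

(x_1, y_1) = (35, 3); (x_3, y_3) = (171395, 14697).


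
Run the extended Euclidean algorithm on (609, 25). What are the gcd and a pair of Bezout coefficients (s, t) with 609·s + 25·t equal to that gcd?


Euclidean algorithm on (609, 25) — divide until remainder is 0:
  609 = 24 · 25 + 9
  25 = 2 · 9 + 7
  9 = 1 · 7 + 2
  7 = 3 · 2 + 1
  2 = 2 · 1 + 0
gcd(609, 25) = 1.
Track Bezout coefficients alongside the remainders: start with r₀ = 609 = a·1 + b·0 (s = 1, t = 0) and r₁ = 25 = a·0 + b·1 (s = 0, t = 1); each new remainder r_{k+1} = r_{k-1} − q_k·r_k inherits s_{k+1} = s_{k-1} − q_k·s_k, t_{k+1} = t_{k-1} − q_k·t_k, so r_k = a·s_k + b·t_k at every step:
  q = 24: r = 9, s = 1 − 24·0 = 1, t = 0 − 24·1 = -24  (check: 609·1 + 25·(-24) = 9)
  q = 2: r = 7, s = 0 − 2·1 = -2, t = 1 − 2·(-24) = 49  (check: 609·(-2) + 25·49 = 7)
  q = 1: r = 2, s = 1 − 1·(-2) = 3, t = -24 − 1·49 = -73  (check: 609·3 + 25·(-73) = 2)
  q = 3: r = 1, s = -2 − 3·3 = -11, t = 49 − 3·(-73) = 268  (check: 609·(-11) + 25·268 = 1)
The row with r = 1 (the gcd) gives the Bezout coefficients s = -11, t = 268.
Result: 609 · (-11) + 25 · (268) = 1.

gcd(609, 25) = 1; s = -11, t = 268 (check: 609·(-11) + 25·268 = 1).


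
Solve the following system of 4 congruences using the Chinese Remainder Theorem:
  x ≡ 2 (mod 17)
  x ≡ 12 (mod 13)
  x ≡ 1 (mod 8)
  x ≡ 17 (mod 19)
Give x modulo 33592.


Product of moduli M = 17 · 13 · 8 · 19 = 33592.
Merge one congruence at a time:
  Start: x ≡ 2 (mod 17).
  Combine with x ≡ 12 (mod 13); new modulus lcm = 221.
    Write x = 2 + 17·t and substitute into x ≡ 12 (mod 13): 17·t ≡ 12 − 2 = 10 (mod 13).
    Reduce coefficients mod 13: 4·t ≡ 10 (mod 13).
    The inverse of 4 mod 13 is 10 (since 4·10 = 40 = 3·13 + 1), so t ≡ 10·10 = 100 ≡ 9 (mod 13).
    Then x = 2 + 17·9 = 155, valid modulo lcm(17, 13) = 221: x ≡ 155 (mod 221).
  Combine with x ≡ 1 (mod 8); new modulus lcm = 1768.
    Write x = 155 + 221·t and substitute into x ≡ 1 (mod 8): 221·t ≡ 1 − 155 = -154 (mod 8).
    Reduce coefficients mod 8: 5·t ≡ 6 (mod 8).
    The inverse of 5 mod 8 is 5 (since 5·5 = 25 = 3·8 + 1), so t ≡ 5·6 = 30 ≡ 6 (mod 8).
    Then x = 155 + 221·6 = 1481, valid modulo lcm(221, 8) = 1768: x ≡ 1481 (mod 1768).
  Combine with x ≡ 17 (mod 19); new modulus lcm = 33592.
    Write x = 1481 + 1768·t and substitute into x ≡ 17 (mod 19): 1768·t ≡ 17 − 1481 = -1464 (mod 19).
    Reduce coefficients mod 19: 1·t ≡ 18 (mod 19).
    So t ≡ 18 (mod 19).
    Then x = 1481 + 1768·18 = 33305, valid modulo lcm(1768, 19) = 33592: x ≡ 33305 (mod 33592).
Verify against each original: 33305 mod 17 = 2, 33305 mod 13 = 12, 33305 mod 8 = 1, 33305 mod 19 = 17.

x ≡ 33305 (mod 33592).


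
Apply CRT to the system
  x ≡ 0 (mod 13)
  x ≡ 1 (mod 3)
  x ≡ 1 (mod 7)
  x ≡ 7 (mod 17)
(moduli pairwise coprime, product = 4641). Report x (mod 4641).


Product of moduli M = 13 · 3 · 7 · 17 = 4641.
Merge one congruence at a time:
  Start: x ≡ 0 (mod 13).
  Combine with x ≡ 1 (mod 3); new modulus lcm = 39.
    Write x = 0 + 13·t and substitute into x ≡ 1 (mod 3): 13·t ≡ 1 − 0 = 1 (mod 3).
    Reduce coefficients mod 3: 1·t ≡ 1 (mod 3).
    So t ≡ 1 (mod 3).
    Then x = 0 + 13·1 = 13, valid modulo lcm(13, 3) = 39: x ≡ 13 (mod 39).
  Combine with x ≡ 1 (mod 7); new modulus lcm = 273.
    Write x = 13 + 39·t and substitute into x ≡ 1 (mod 7): 39·t ≡ 1 − 13 = -12 (mod 7).
    Reduce coefficients mod 7: 4·t ≡ 2 (mod 7).
    The inverse of 4 mod 7 is 2 (since 4·2 = 8 = 1·7 + 1), so t ≡ 2·2 = 4 ≡ 4 (mod 7).
    Then x = 13 + 39·4 = 169, valid modulo lcm(39, 7) = 273: x ≡ 169 (mod 273).
  Combine with x ≡ 7 (mod 17); new modulus lcm = 4641.
    Write x = 169 + 273·t and substitute into x ≡ 7 (mod 17): 273·t ≡ 7 − 169 = -162 (mod 17).
    Reduce coefficients mod 17: 1·t ≡ 8 (mod 17).
    So t ≡ 8 (mod 17).
    Then x = 169 + 273·8 = 2353, valid modulo lcm(273, 17) = 4641: x ≡ 2353 (mod 4641).
Verify against each original: 2353 mod 13 = 0, 2353 mod 3 = 1, 2353 mod 7 = 1, 2353 mod 17 = 7.

x ≡ 2353 (mod 4641).


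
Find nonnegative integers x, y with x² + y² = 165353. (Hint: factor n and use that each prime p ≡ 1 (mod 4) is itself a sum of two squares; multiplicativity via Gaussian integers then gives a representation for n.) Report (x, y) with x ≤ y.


Step 1: Factor n = 165353 = 37 · 41 · 109.
Step 2: Check the mod-4 condition on each prime factor: 37 ≡ 1 (mod 4), exponent 1; 41 ≡ 1 (mod 4), exponent 1; 109 ≡ 1 (mod 4), exponent 1.
All primes ≡ 3 (mod 4) appear to even exponent (or don't appear), so by the two-squares theorem n IS expressible as a sum of two squares.
Step 3: Build a representation. Here n = 37 · 41 · 109 is a product of primes ≡ 1 (mod 4). Each prime p ≡ 1 (mod 4) is itself a sum of two squares; find a² by testing p − a² for a perfect square:
  37: 37 − 1² = 36 = 6² ⇒ 37 = 1² + 6².
  41: 41 − 1² = 40, 41 − 2² = 37, 41 − 3² = 32, 41 − 4² = 25 = 5² ⇒ 41 = 4² + 5².
  109: 109 − 1² = 108, 109 − 2² = 105, 109 − 3² = 100 = 10² ⇒ 109 = 3² + 10².
  Combine using the Brahmagupta–Fibonacci identity (a² + b²)(c² + d²) = (ac − bd)² + (ad + bc)² = (ac + bd)² + (ad − bc)²:
  37 · 41 = 1517: from (1² + 6²)(4² + 5²), take (1·4 − 6·5, 1·5 + 6·4) = (4 − 30, 5 + 24) = (-26, 29); dropping signs (only squares matter) gives (26, 29); check 26² + 29² = 676 + 841 = 1517 ✓.
  1517 · 109 = 165353: from (26² + 29²)(3² + 10²), take (26·3 − 29·10, 26·10 + 29·3) = (78 − 290, 260 + 87) = (-212, 347); dropping signs (only squares matter) gives (212, 347); check 212² + 347² = 44944 + 120409 = 165353 ✓.
Step 4: Order so x ≤ y and verify: 212² + 347² = 44944 + 120409 = 165353 = n. ✓

n = 165353 = 212² + 347² (one valid representation with x ≤ y).


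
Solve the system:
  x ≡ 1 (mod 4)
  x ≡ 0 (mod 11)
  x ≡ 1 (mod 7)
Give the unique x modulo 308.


Moduli 4, 11, 7 are pairwise coprime; by CRT there is a unique solution modulo M = 4 · 11 · 7 = 308.
Solve pairwise, accumulating the modulus:
  Start with x ≡ 1 (mod 4).
  Combine with x ≡ 0 (mod 11): since gcd(4, 11) = 1, we get a unique residue mod 44.
    Write x = 1 + 4·t and substitute into x ≡ 0 (mod 11): 4·t ≡ 0 − 1 = -1 (mod 11).
    Reduce coefficients mod 11: 4·t ≡ 10 (mod 11).
    The inverse of 4 mod 11 is 3 (since 4·3 = 12 = 1·11 + 1), so t ≡ 3·10 = 30 ≡ 8 (mod 11).
    Then x = 1 + 4·8 = 33, valid modulo lcm(4, 11) = 44: x ≡ 33 (mod 44).
  Combine with x ≡ 1 (mod 7): since gcd(44, 7) = 1, we get a unique residue mod 308.
    Write x = 33 + 44·t and substitute into x ≡ 1 (mod 7): 44·t ≡ 1 − 33 = -32 (mod 7).
    Reduce coefficients mod 7: 2·t ≡ 3 (mod 7).
    The inverse of 2 mod 7 is 4 (since 2·4 = 8 = 1·7 + 1), so t ≡ 4·3 = 12 ≡ 5 (mod 7).
    Then x = 33 + 44·5 = 253, valid modulo lcm(44, 7) = 308: x ≡ 253 (mod 308).
Verify: 253 mod 4 = 1 ✓, 253 mod 11 = 0 ✓, 253 mod 7 = 1 ✓.

x ≡ 253 (mod 308).


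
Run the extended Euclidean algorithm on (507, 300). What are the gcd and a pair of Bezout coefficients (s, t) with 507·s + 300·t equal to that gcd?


Euclidean algorithm on (507, 300) — divide until remainder is 0:
  507 = 1 · 300 + 207
  300 = 1 · 207 + 93
  207 = 2 · 93 + 21
  93 = 4 · 21 + 9
  21 = 2 · 9 + 3
  9 = 3 · 3 + 0
gcd(507, 300) = 3.
Track Bezout coefficients alongside the remainders: start with r₀ = 507 = a·1 + b·0 (s = 1, t = 0) and r₁ = 300 = a·0 + b·1 (s = 0, t = 1); each new remainder r_{k+1} = r_{k-1} − q_k·r_k inherits s_{k+1} = s_{k-1} − q_k·s_k, t_{k+1} = t_{k-1} − q_k·t_k, so r_k = a·s_k + b·t_k at every step:
  q = 1: r = 207, s = 1 − 1·0 = 1, t = 0 − 1·1 = -1  (check: 507·1 + 300·(-1) = 207)
  q = 1: r = 93, s = 0 − 1·1 = -1, t = 1 − 1·(-1) = 2  (check: 507·(-1) + 300·2 = 93)
  q = 2: r = 21, s = 1 − 2·(-1) = 3, t = -1 − 2·2 = -5  (check: 507·3 + 300·(-5) = 21)
  q = 4: r = 9, s = -1 − 4·3 = -13, t = 2 − 4·(-5) = 22  (check: 507·(-13) + 300·22 = 9)
  q = 2: r = 3, s = 3 − 2·(-13) = 29, t = -5 − 2·22 = -49  (check: 507·29 + 300·(-49) = 3)
The row with r = 3 (the gcd) gives the Bezout coefficients s = 29, t = -49.
Result: 507 · (29) + 300 · (-49) = 3.

gcd(507, 300) = 3; s = 29, t = -49 (check: 507·29 + 300·(-49) = 3).


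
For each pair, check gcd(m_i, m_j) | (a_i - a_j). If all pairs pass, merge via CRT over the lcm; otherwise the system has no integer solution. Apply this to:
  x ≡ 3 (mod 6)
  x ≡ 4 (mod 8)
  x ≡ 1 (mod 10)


Moduli 6, 8, 10 are not pairwise coprime, so CRT works modulo lcm(m_i) when all pairwise compatibility conditions hold.
Pairwise compatibility: gcd(m_i, m_j) must divide a_i - a_j for every pair.
Merge one congruence at a time:
  Start: x ≡ 3 (mod 6).
  Combine with x ≡ 4 (mod 8): gcd(6, 8) = 2, and 4 - 3 = 1 is NOT divisible by 2.
    ⇒ system is inconsistent (no integer solution).

No solution (the system is inconsistent).


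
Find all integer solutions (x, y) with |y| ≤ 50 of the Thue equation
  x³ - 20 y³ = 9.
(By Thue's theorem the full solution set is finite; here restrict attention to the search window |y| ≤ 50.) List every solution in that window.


The equation is x³ - 20y³ = 9. For fixed y, x³ = 20·y³ + 9, so a solution requires the RHS to be a perfect cube.
Strategy: iterate y from -50 to 50, compute RHS = 20·y³ + 9, and check whether it is a (positive or negative) perfect cube.
Check small values of y:
  y = 0: RHS = 9 is not a perfect cube.
  y = 1: RHS = 29 is not a perfect cube.
  y = -1: RHS = -11 is not a perfect cube.
  y = 2: RHS = 169 is not a perfect cube.
  y = -2: RHS = -151 is not a perfect cube.
  y = 3: RHS = 549 is not a perfect cube.
  y = -3: RHS = -531 is not a perfect cube.
Continuing the search up to |y| = 50 finds no solutions either.
No (x, y) in the scanned range satisfies the equation.

No integer solutions with |y| ≤ 50.


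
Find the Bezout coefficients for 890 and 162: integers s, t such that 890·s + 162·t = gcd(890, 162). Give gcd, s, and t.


Euclidean algorithm on (890, 162) — divide until remainder is 0:
  890 = 5 · 162 + 80
  162 = 2 · 80 + 2
  80 = 40 · 2 + 0
gcd(890, 162) = 2.
Track Bezout coefficients alongside the remainders: start with r₀ = 890 = a·1 + b·0 (s = 1, t = 0) and r₁ = 162 = a·0 + b·1 (s = 0, t = 1); each new remainder r_{k+1} = r_{k-1} − q_k·r_k inherits s_{k+1} = s_{k-1} − q_k·s_k, t_{k+1} = t_{k-1} − q_k·t_k, so r_k = a·s_k + b·t_k at every step:
  q = 5: r = 80, s = 1 − 5·0 = 1, t = 0 − 5·1 = -5  (check: 890·1 + 162·(-5) = 80)
  q = 2: r = 2, s = 0 − 2·1 = -2, t = 1 − 2·(-5) = 11  (check: 890·(-2) + 162·11 = 2)
The row with r = 2 (the gcd) gives the Bezout coefficients s = -2, t = 11.
Result: 890 · (-2) + 162 · (11) = 2.

gcd(890, 162) = 2; s = -2, t = 11 (check: 890·(-2) + 162·11 = 2).


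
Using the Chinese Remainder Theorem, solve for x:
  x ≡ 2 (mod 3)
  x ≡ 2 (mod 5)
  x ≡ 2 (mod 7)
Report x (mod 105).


Moduli 3, 5, 7 are pairwise coprime; by CRT there is a unique solution modulo M = 3 · 5 · 7 = 105.
Solve pairwise, accumulating the modulus:
  Start with x ≡ 2 (mod 3).
  Combine with x ≡ 2 (mod 5): since gcd(3, 5) = 1, we get a unique residue mod 15.
    Write x = 2 + 3·t and substitute into x ≡ 2 (mod 5): 3·t ≡ 2 − 2 = 0 (mod 5).
    The inverse of 3 mod 5 is 2 (since 3·2 = 6 = 1·5 + 1), so t ≡ 2·0 = 0 ≡ 0 (mod 5).
    Then x = 2 + 3·0 = 2, valid modulo lcm(3, 5) = 15: x ≡ 2 (mod 15).
  Combine with x ≡ 2 (mod 7): since gcd(15, 7) = 1, we get a unique residue mod 105.
    Write x = 2 + 15·t and substitute into x ≡ 2 (mod 7): 15·t ≡ 2 − 2 = 0 (mod 7).
    Reduce coefficients mod 7: 1·t ≡ 0 (mod 7).
    So t ≡ 0 (mod 7).
    Then x = 2 + 15·0 = 2, valid modulo lcm(15, 7) = 105: x ≡ 2 (mod 105).
Verify: 2 mod 3 = 2 ✓, 2 mod 5 = 2 ✓, 2 mod 7 = 2 ✓.

x ≡ 2 (mod 105).


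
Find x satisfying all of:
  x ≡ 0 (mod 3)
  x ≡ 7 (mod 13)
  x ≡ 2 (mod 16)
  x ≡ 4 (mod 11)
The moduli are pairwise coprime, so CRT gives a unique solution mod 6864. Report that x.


Product of moduli M = 3 · 13 · 16 · 11 = 6864.
Merge one congruence at a time:
  Start: x ≡ 0 (mod 3).
  Combine with x ≡ 7 (mod 13); new modulus lcm = 39.
    Write x = 0 + 3·t and substitute into x ≡ 7 (mod 13): 3·t ≡ 7 − 0 = 7 (mod 13).
    The inverse of 3 mod 13 is 9 (since 3·9 = 27 = 2·13 + 1), so t ≡ 9·7 = 63 ≡ 11 (mod 13).
    Then x = 0 + 3·11 = 33, valid modulo lcm(3, 13) = 39: x ≡ 33 (mod 39).
  Combine with x ≡ 2 (mod 16); new modulus lcm = 624.
    Write x = 33 + 39·t and substitute into x ≡ 2 (mod 16): 39·t ≡ 2 − 33 = -31 (mod 16).
    Reduce coefficients mod 16: 7·t ≡ 1 (mod 16).
    The inverse of 7 mod 16 is 7 (since 7·7 = 49 = 3·16 + 1), so t ≡ 7·1 = 7 ≡ 7 (mod 16).
    Then x = 33 + 39·7 = 306, valid modulo lcm(39, 16) = 624: x ≡ 306 (mod 624).
  Combine with x ≡ 4 (mod 11); new modulus lcm = 6864.
    Write x = 306 + 624·t and substitute into x ≡ 4 (mod 11): 624·t ≡ 4 − 306 = -302 (mod 11).
    Reduce coefficients mod 11: 8·t ≡ 6 (mod 11).
    The inverse of 8 mod 11 is 7 (since 8·7 = 56 = 5·11 + 1), so t ≡ 7·6 = 42 ≡ 9 (mod 11).
    Then x = 306 + 624·9 = 5922, valid modulo lcm(624, 11) = 6864: x ≡ 5922 (mod 6864).
Verify against each original: 5922 mod 3 = 0, 5922 mod 13 = 7, 5922 mod 16 = 2, 5922 mod 11 = 4.

x ≡ 5922 (mod 6864).


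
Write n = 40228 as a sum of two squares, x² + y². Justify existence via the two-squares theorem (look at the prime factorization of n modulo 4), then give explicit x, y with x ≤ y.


Step 1: Factor n = 40228 = 2^2 · 89 · 113.
Step 2: Check the mod-4 condition on each prime factor: 2 = 2 (special); 89 ≡ 1 (mod 4), exponent 1; 113 ≡ 1 (mod 4), exponent 1.
All primes ≡ 3 (mod 4) appear to even exponent (or don't appear), so by the two-squares theorem n IS expressible as a sum of two squares.
Step 3: Build a representation. Group n = k² · m with k = 2 and m = 89 · 113 = 10057 (a product of primes ≡ 1 (mod 4)); a representation of m scales to one of n via (k·x)² + (k·y)² = k²(x² + y²). Each prime p ≡ 1 (mod 4) is itself a sum of two squares; find a² by testing p − a² for a perfect square:
  89: 89 − 1² = 88, 89 − 2² = 85, 89 − 3² = 80, 89 − 4² = 73, 89 − 5² = 64 = 8² ⇒ 89 = 5² + 8².
  113: 113 − 1² = 112, 113 − 2² = 109, 113 − 3² = 104, 113 − 4² = 97, 113 − 5² = 88, 113 − 6² = 77, 113 − 7² = 64 = 8² ⇒ 113 = 7² + 8².
  Combine using the Brahmagupta–Fibonacci identity (a² + b²)(c² + d²) = (ac − bd)² + (ad + bc)² = (ac + bd)² + (ad − bc)²:
  89 · 113 = 10057: from (5² + 8²)(7² + 8²), take (5·7 − 8·8, 5·8 + 8·7) = (35 − 64, 40 + 56) = (-29, 96); dropping signs (only squares matter) gives (29, 96); check 29² + 96² = 841 + 9216 = 10057 ✓.
  Scale by k = 2: (2·29, 2·96) = (58, 192).
Step 4: Order so x ≤ y and verify: 58² + 192² = 3364 + 36864 = 40228 = n. ✓

n = 40228 = 58² + 192² (one valid representation with x ≤ y).


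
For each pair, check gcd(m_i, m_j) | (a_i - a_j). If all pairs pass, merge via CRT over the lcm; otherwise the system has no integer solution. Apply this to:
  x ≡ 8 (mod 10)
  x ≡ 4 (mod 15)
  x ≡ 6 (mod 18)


Moduli 10, 15, 18 are not pairwise coprime, so CRT works modulo lcm(m_i) when all pairwise compatibility conditions hold.
Pairwise compatibility: gcd(m_i, m_j) must divide a_i - a_j for every pair.
Merge one congruence at a time:
  Start: x ≡ 8 (mod 10).
  Combine with x ≡ 4 (mod 15): gcd(10, 15) = 5, and 4 - 8 = -4 is NOT divisible by 5.
    ⇒ system is inconsistent (no integer solution).

No solution (the system is inconsistent).


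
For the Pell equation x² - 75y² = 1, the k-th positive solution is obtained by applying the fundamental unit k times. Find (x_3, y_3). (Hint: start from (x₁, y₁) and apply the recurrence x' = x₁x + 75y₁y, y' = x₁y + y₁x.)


Step 1: Find the fundamental solution (x₁, y₁) of x² - 75y² = 1.
  Expand √75 as a continued fraction. a₀ = ⌊√75⌋ = 8; iterate m_{k+1} = d_k·a_k − m_k, d_{k+1} = (75 − m_{k+1}²)/d_k, a_{k+1} = ⌊(a₀ + m_{k+1})/d_{k+1}⌋ (starting m₀ = 0, d₀ = 1), with convergents p_k = a_k·p_{k-1} + p_{k-2}, q_k = a_k·q_{k-1} + q_{k-2} (p₋₁ = 1, q₋₁ = 0):
  k = 0: a₀ = 8; p₀/q₀ = 8/1; p₀² − 75·q₀² = 64 − 75 = -11.
  k = 1: m = 8, d = 11, a = ⌊(8 + 8)/11⌋ = 1; p/q = (1·8 + 1)/(1·1 + 0) = 9/1; p² − 75·q² = 81 − 75 = 6.
  k = 2: m = 3, d = 6, a = ⌊(8 + 3)/6⌋ = 1; p/q = (1·9 + 8)/(1·1 + 1) = 17/2; p² − 75·q² = 289 − 300 = -11.
  k = 3: m = 3, d = 11, a = ⌊(8 + 3)/11⌋ = 1; p/q = (1·17 + 9)/(1·2 + 1) = 26/3; p² − 75·q² = 676 − 675 = 1.
  The first convergent with p² − 75·q² = 1 gives the fundamental solution (x₁, y₁) = (26, 3).
Step 2: Apply the recurrence (x_{n+1}, y_{n+1}) = (x₁x_n + 75y₁y_n, x₁y_n + y₁x_n) repeatedly.
  From (x_1, y_1) = (26, 3): x_2 = 26·26 + 75·3·3 = 1351; y_2 = 26·3 + 3·26 = 156.
  From (x_2, y_2) = (1351, 156): x_3 = 26·1351 + 75·3·156 = 70226; y_3 = 26·156 + 3·1351 = 8109.
Step 3: Verify x_3² - 75·y_3² = 4931691076 - 4931691075 = 1 (should be 1). ✓

(x_1, y_1) = (26, 3); (x_3, y_3) = (70226, 8109).


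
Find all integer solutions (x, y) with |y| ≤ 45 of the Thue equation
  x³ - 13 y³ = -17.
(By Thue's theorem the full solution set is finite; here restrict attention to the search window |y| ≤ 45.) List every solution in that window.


The equation is x³ - 13y³ = -17. For fixed y, x³ = 13·y³ − 17, so a solution requires the RHS to be a perfect cube.
Strategy: iterate y from -45 to 45, compute RHS = 13·y³ − 17, and check whether it is a (positive or negative) perfect cube.
Check small values of y:
  y = 0: RHS = -17 is not a perfect cube.
  y = 1: RHS = -4 is not a perfect cube.
  y = -1: RHS = -30 is not a perfect cube.
  y = 2: RHS = 87 is not a perfect cube.
  y = -2: RHS = -121 is not a perfect cube.
  y = 3: RHS = 334 is not a perfect cube.
  y = -3: RHS = -368 is not a perfect cube.
Continuing the search up to |y| = 45 finds no solutions either.
No (x, y) in the scanned range satisfies the equation.

No integer solutions with |y| ≤ 45.


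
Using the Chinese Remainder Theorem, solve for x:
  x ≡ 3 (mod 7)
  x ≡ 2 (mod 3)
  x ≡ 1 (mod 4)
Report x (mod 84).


Moduli 7, 3, 4 are pairwise coprime; by CRT there is a unique solution modulo M = 7 · 3 · 4 = 84.
Solve pairwise, accumulating the modulus:
  Start with x ≡ 3 (mod 7).
  Combine with x ≡ 2 (mod 3): since gcd(7, 3) = 1, we get a unique residue mod 21.
    Write x = 3 + 7·t and substitute into x ≡ 2 (mod 3): 7·t ≡ 2 − 3 = -1 (mod 3).
    Reduce coefficients mod 3: 1·t ≡ 2 (mod 3).
    So t ≡ 2 (mod 3).
    Then x = 3 + 7·2 = 17, valid modulo lcm(7, 3) = 21: x ≡ 17 (mod 21).
  Combine with x ≡ 1 (mod 4): since gcd(21, 4) = 1, we get a unique residue mod 84.
    Write x = 17 + 21·t and substitute into x ≡ 1 (mod 4): 21·t ≡ 1 − 17 = -16 (mod 4).
    Reduce coefficients mod 4: 1·t ≡ 0 (mod 4).
    So t ≡ 0 (mod 4).
    Then x = 17 + 21·0 = 17, valid modulo lcm(21, 4) = 84: x ≡ 17 (mod 84).
Verify: 17 mod 7 = 3 ✓, 17 mod 3 = 2 ✓, 17 mod 4 = 1 ✓.

x ≡ 17 (mod 84).


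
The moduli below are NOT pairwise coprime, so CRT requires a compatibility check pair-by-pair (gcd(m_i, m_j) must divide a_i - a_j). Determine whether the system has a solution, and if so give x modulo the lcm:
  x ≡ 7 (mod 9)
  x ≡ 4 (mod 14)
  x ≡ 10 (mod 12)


Moduli 9, 14, 12 are not pairwise coprime, so CRT works modulo lcm(m_i) when all pairwise compatibility conditions hold.
Pairwise compatibility: gcd(m_i, m_j) must divide a_i - a_j for every pair.
Merge one congruence at a time:
  Start: x ≡ 7 (mod 9).
  Combine with x ≡ 4 (mod 14): gcd(9, 14) = 1; 4 - 7 = -3, which IS divisible by 1, so compatible.
    Write x = 7 + 9·t and substitute into x ≡ 4 (mod 14): 9·t ≡ 4 − 7 = -3 (mod 14).
    Reduce coefficients mod 14: 9·t ≡ 11 (mod 14).
    The inverse of 9 mod 14 is 11 (since 9·11 = 99 = 7·14 + 1), so t ≡ 11·11 = 121 ≡ 9 (mod 14).
    Then x = 7 + 9·9 = 88, valid modulo lcm(9, 14) = 126: x ≡ 88 (mod 126).
  Combine with x ≡ 10 (mod 12): gcd(126, 12) = 6; 10 - 88 = -78, which IS divisible by 6, so compatible.
    Write x = 88 + 126·t and substitute into x ≡ 10 (mod 12): 126·t ≡ 10 − 88 = -78 (mod 12).
    Divide the congruence (and modulus) by g = 6: 21·t ≡ -13 (mod 2).
    Reduce coefficients mod 2: 1·t ≡ 1 (mod 2).
    So t ≡ 1 (mod 2).
    Then x = 88 + 126·1 = 214, valid modulo lcm(126, 12) = 252: x ≡ 214 (mod 252).
Verify: 214 mod 9 = 7, 214 mod 14 = 4, 214 mod 12 = 10.

x ≡ 214 (mod 252).


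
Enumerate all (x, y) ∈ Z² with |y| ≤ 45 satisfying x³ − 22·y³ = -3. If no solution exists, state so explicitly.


The equation is x³ - 22y³ = -3. For fixed y, x³ = 22·y³ − 3, so a solution requires the RHS to be a perfect cube.
Strategy: iterate y from -45 to 45, compute RHS = 22·y³ − 3, and check whether it is a (positive or negative) perfect cube.
Check small values of y:
  y = 0: RHS = -3 is not a perfect cube.
  y = 1: RHS = 19 is not a perfect cube.
  y = -1: RHS = -25 is not a perfect cube.
  y = 2: RHS = 173 is not a perfect cube.
  y = -2: RHS = -179 is not a perfect cube.
  y = 3: RHS = 591 is not a perfect cube.
  y = -3: RHS = -597 is not a perfect cube.
Continuing the search up to |y| = 45 finds no solutions either.
No (x, y) in the scanned range satisfies the equation.

No integer solutions with |y| ≤ 45.


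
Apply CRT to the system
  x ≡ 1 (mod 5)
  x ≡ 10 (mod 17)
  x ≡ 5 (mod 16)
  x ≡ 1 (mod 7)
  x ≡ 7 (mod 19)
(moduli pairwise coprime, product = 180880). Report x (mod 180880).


Product of moduli M = 5 · 17 · 16 · 7 · 19 = 180880.
Merge one congruence at a time:
  Start: x ≡ 1 (mod 5).
  Combine with x ≡ 10 (mod 17); new modulus lcm = 85.
    Write x = 1 + 5·t and substitute into x ≡ 10 (mod 17): 5·t ≡ 10 − 1 = 9 (mod 17).
    The inverse of 5 mod 17 is 7 (since 5·7 = 35 = 2·17 + 1), so t ≡ 7·9 = 63 ≡ 12 (mod 17).
    Then x = 1 + 5·12 = 61, valid modulo lcm(5, 17) = 85: x ≡ 61 (mod 85).
  Combine with x ≡ 5 (mod 16); new modulus lcm = 1360.
    Write x = 61 + 85·t and substitute into x ≡ 5 (mod 16): 85·t ≡ 5 − 61 = -56 (mod 16).
    Reduce coefficients mod 16: 5·t ≡ 8 (mod 16).
    The inverse of 5 mod 16 is 13 (since 5·13 = 65 = 4·16 + 1), so t ≡ 13·8 = 104 ≡ 8 (mod 16).
    Then x = 61 + 85·8 = 741, valid modulo lcm(85, 16) = 1360: x ≡ 741 (mod 1360).
  Combine with x ≡ 1 (mod 7); new modulus lcm = 9520.
    Write x = 741 + 1360·t and substitute into x ≡ 1 (mod 7): 1360·t ≡ 1 − 741 = -740 (mod 7).
    Reduce coefficients mod 7: 2·t ≡ 2 (mod 7).
    The inverse of 2 mod 7 is 4 (since 2·4 = 8 = 1·7 + 1), so t ≡ 4·2 = 8 ≡ 1 (mod 7).
    Then x = 741 + 1360·1 = 2101, valid modulo lcm(1360, 7) = 9520: x ≡ 2101 (mod 9520).
  Combine with x ≡ 7 (mod 19); new modulus lcm = 180880.
    Write x = 2101 + 9520·t and substitute into x ≡ 7 (mod 19): 9520·t ≡ 7 − 2101 = -2094 (mod 19).
    Reduce coefficients mod 19: 1·t ≡ 15 (mod 19).
    So t ≡ 15 (mod 19).
    Then x = 2101 + 9520·15 = 144901, valid modulo lcm(9520, 19) = 180880: x ≡ 144901 (mod 180880).
Verify against each original: 144901 mod 5 = 1, 144901 mod 17 = 10, 144901 mod 16 = 5, 144901 mod 7 = 1, 144901 mod 19 = 7.

x ≡ 144901 (mod 180880).


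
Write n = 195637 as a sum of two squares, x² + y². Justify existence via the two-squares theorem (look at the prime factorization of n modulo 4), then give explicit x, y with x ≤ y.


Step 1: Factor n = 195637 = 13 · 101 · 149.
Step 2: Check the mod-4 condition on each prime factor: 13 ≡ 1 (mod 4), exponent 1; 101 ≡ 1 (mod 4), exponent 1; 149 ≡ 1 (mod 4), exponent 1.
All primes ≡ 3 (mod 4) appear to even exponent (or don't appear), so by the two-squares theorem n IS expressible as a sum of two squares.
Step 3: Build a representation. Here n = 13 · 101 · 149 is a product of primes ≡ 1 (mod 4). Each prime p ≡ 1 (mod 4) is itself a sum of two squares; find a² by testing p − a² for a perfect square:
  13: 13 − 1² = 12, 13 − 2² = 9 = 3² ⇒ 13 = 2² + 3².
  101: 101 − 1² = 100 = 10² ⇒ 101 = 1² + 10².
  149: 149 − 1² = 148, 149 − 2² = 145, 149 − 3² = 140, 149 − 4² = 133, 149 − 5² = 124, 149 − 6² = 113, 149 − 7² = 100 = 10² ⇒ 149 = 7² + 10².
  Combine using the Brahmagupta–Fibonacci identity (a² + b²)(c² + d²) = (ac − bd)² + (ad + bc)² = (ac + bd)² + (ad − bc)²:
  13 · 101 = 1313: from (2² + 3²)(1² + 10²), take (2·1 − 3·10, 2·10 + 3·1) = (2 − 30, 20 + 3) = (-28, 23); dropping signs (only squares matter) gives (28, 23); check 28² + 23² = 784 + 529 = 1313 ✓.
  1313 · 149 = 195637: from (28² + 23²)(7² + 10²), take (28·7 − 23·10, 28·10 + 23·7) = (196 − 230, 280 + 161) = (-34, 441); dropping signs (only squares matter) gives (34, 441); check 34² + 441² = 1156 + 194481 = 195637 ✓.
Step 4: Order so x ≤ y and verify: 34² + 441² = 1156 + 194481 = 195637 = n. ✓

n = 195637 = 34² + 441² (one valid representation with x ≤ y).


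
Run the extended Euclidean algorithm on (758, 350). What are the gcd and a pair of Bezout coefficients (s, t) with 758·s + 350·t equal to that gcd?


Euclidean algorithm on (758, 350) — divide until remainder is 0:
  758 = 2 · 350 + 58
  350 = 6 · 58 + 2
  58 = 29 · 2 + 0
gcd(758, 350) = 2.
Track Bezout coefficients alongside the remainders: start with r₀ = 758 = a·1 + b·0 (s = 1, t = 0) and r₁ = 350 = a·0 + b·1 (s = 0, t = 1); each new remainder r_{k+1} = r_{k-1} − q_k·r_k inherits s_{k+1} = s_{k-1} − q_k·s_k, t_{k+1} = t_{k-1} − q_k·t_k, so r_k = a·s_k + b·t_k at every step:
  q = 2: r = 58, s = 1 − 2·0 = 1, t = 0 − 2·1 = -2  (check: 758·1 + 350·(-2) = 58)
  q = 6: r = 2, s = 0 − 6·1 = -6, t = 1 − 6·(-2) = 13  (check: 758·(-6) + 350·13 = 2)
The row with r = 2 (the gcd) gives the Bezout coefficients s = -6, t = 13.
Result: 758 · (-6) + 350 · (13) = 2.

gcd(758, 350) = 2; s = -6, t = 13 (check: 758·(-6) + 350·13 = 2).


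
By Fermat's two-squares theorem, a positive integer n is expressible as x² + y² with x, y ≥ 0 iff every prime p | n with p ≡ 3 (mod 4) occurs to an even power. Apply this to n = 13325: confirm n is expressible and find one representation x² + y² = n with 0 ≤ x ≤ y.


Step 1: Factor n = 13325 = 5^2 · 13 · 41.
Step 2: Check the mod-4 condition on each prime factor: 5 ≡ 1 (mod 4), exponent 2; 13 ≡ 1 (mod 4), exponent 1; 41 ≡ 1 (mod 4), exponent 1.
All primes ≡ 3 (mod 4) appear to even exponent (or don't appear), so by the two-squares theorem n IS expressible as a sum of two squares.
Step 3: Build a representation. Group n = k² · m with k = 5 and m = 13 · 41 = 533 (a product of primes ≡ 1 (mod 4)); a representation of m scales to one of n via (k·x)² + (k·y)² = k²(x² + y²). Each prime p ≡ 1 (mod 4) is itself a sum of two squares; find a² by testing p − a² for a perfect square:
  13: 13 − 1² = 12, 13 − 2² = 9 = 3² ⇒ 13 = 2² + 3².
  41: 41 − 1² = 40, 41 − 2² = 37, 41 − 3² = 32, 41 − 4² = 25 = 5² ⇒ 41 = 4² + 5².
  Combine using the Brahmagupta–Fibonacci identity (a² + b²)(c² + d²) = (ac − bd)² + (ad + bc)² = (ac + bd)² + (ad − bc)²:
  13 · 41 = 533: from (2² + 3²)(4² + 5²), take (2·4 − 3·5, 2·5 + 3·4) = (8 − 15, 10 + 12) = (-7, 22); dropping signs (only squares matter) gives (7, 22); check 7² + 22² = 49 + 484 = 533 ✓.
  Scale by k = 5: (5·7, 5·22) = (35, 110).
Step 4: Order so x ≤ y and verify: 35² + 110² = 1225 + 12100 = 13325 = n. ✓

n = 13325 = 35² + 110² (one valid representation with x ≤ y).


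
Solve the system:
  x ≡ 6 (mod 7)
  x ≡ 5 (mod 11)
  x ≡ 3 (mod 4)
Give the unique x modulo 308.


Moduli 7, 11, 4 are pairwise coprime; by CRT there is a unique solution modulo M = 7 · 11 · 4 = 308.
Solve pairwise, accumulating the modulus:
  Start with x ≡ 6 (mod 7).
  Combine with x ≡ 5 (mod 11): since gcd(7, 11) = 1, we get a unique residue mod 77.
    Write x = 6 + 7·t and substitute into x ≡ 5 (mod 11): 7·t ≡ 5 − 6 = -1 (mod 11).
    Reduce coefficients mod 11: 7·t ≡ 10 (mod 11).
    The inverse of 7 mod 11 is 8 (since 7·8 = 56 = 5·11 + 1), so t ≡ 8·10 = 80 ≡ 3 (mod 11).
    Then x = 6 + 7·3 = 27, valid modulo lcm(7, 11) = 77: x ≡ 27 (mod 77).
  Combine with x ≡ 3 (mod 4): since gcd(77, 4) = 1, we get a unique residue mod 308.
    Write x = 27 + 77·t and substitute into x ≡ 3 (mod 4): 77·t ≡ 3 − 27 = -24 (mod 4).
    Reduce coefficients mod 4: 1·t ≡ 0 (mod 4).
    So t ≡ 0 (mod 4).
    Then x = 27 + 77·0 = 27, valid modulo lcm(77, 4) = 308: x ≡ 27 (mod 308).
Verify: 27 mod 7 = 6 ✓, 27 mod 11 = 5 ✓, 27 mod 4 = 3 ✓.

x ≡ 27 (mod 308).
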